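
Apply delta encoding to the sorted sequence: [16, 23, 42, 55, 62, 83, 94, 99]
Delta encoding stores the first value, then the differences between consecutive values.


First value: 16
Deltas:
  23 - 16 = 7
  42 - 23 = 19
  55 - 42 = 13
  62 - 55 = 7
  83 - 62 = 21
  94 - 83 = 11
  99 - 94 = 5


Delta encoded: [16, 7, 19, 13, 7, 21, 11, 5]


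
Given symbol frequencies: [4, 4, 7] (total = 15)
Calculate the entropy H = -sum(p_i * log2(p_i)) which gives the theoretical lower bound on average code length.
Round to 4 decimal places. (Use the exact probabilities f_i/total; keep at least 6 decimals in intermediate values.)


Per-symbol terms -p_i * log2(p_i) with p_i = f_i/15:
  p = 4/15 = 0.266667: log2(p) = -1.906891, -p*log2(p) = 0.508504
  p = 4/15 = 0.266667: log2(p) = -1.906891, -p*log2(p) = 0.508504
  p = 7/15 = 0.466667: log2(p) = -1.099536, -p*log2(p) = 0.513117
H = 0.508504 + 0.508504 + 0.513117 = 1.530125

H = 1.5301 bits/symbol


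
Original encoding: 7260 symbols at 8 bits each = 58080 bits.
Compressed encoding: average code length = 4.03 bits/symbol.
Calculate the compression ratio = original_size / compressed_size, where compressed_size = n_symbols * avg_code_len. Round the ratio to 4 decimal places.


original_size = n_symbols * orig_bits = 7260 * 8 = 58080 bits
compressed_size = n_symbols * avg_code_len = 7260 * 4.03 = 29257.8 bits
ratio = original_size / compressed_size = 58080 / 29257.8 = 1.9851

Compression ratio = 1.9851


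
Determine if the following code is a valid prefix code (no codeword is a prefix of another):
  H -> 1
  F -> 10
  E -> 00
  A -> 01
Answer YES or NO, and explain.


Checking each pair (does one codeword prefix another?):
  H='1' vs F='10': prefix -- VIOLATION

NO -- this is NOT a valid prefix code. H (1) is a prefix of F (10).


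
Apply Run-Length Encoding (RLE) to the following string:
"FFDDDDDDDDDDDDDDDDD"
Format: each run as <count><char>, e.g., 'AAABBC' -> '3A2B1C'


Scanning runs left to right:
  i=0: run of 'F' x 2 -> '2F'
  i=2: run of 'D' x 17 -> '17D'

RLE = 2F17D


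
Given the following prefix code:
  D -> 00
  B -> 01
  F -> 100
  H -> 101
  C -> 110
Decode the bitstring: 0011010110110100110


Decoding step by step:
Bits 00 -> D
Bits 110 -> C
Bits 101 -> H
Bits 101 -> H
Bits 101 -> H
Bits 00 -> D
Bits 110 -> C


Decoded message: DCHHHDC


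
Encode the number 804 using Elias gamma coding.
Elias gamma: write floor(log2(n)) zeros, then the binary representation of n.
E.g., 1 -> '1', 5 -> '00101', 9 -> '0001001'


num_bits = floor(log2(804)) + 1 = 10
leading_zeros = num_bits - 1 = 9
binary(804) = 1100100100

Elias gamma(804) = '000000000' + '1100100100' = 0000000001100100100 (19 bits)


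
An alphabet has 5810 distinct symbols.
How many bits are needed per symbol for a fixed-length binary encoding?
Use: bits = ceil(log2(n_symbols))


log2(5810) = 12.5043
Bracket: 2^12 = 4096 < 5810 <= 2^13 = 8192
So ceil(log2(5810)) = 13

bits = ceil(log2(5810)) = ceil(12.5043) = 13 bits


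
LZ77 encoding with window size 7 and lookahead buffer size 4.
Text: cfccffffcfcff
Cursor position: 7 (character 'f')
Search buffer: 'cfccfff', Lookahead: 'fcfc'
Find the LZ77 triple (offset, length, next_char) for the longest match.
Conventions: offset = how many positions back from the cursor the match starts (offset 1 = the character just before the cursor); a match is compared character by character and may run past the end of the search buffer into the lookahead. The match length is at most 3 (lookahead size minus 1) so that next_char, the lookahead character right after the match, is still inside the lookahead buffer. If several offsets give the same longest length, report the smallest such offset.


Try each offset into the search buffer:
  offset=1 (pos 6, char 'f'): match length 1
  offset=2 (pos 5, char 'f'): match length 1
  offset=3 (pos 4, char 'f'): match length 1
  offset=4 (pos 3, char 'c'): match length 0
  offset=5 (pos 2, char 'c'): match length 0
  offset=6 (pos 1, char 'f'): match length 2
  offset=7 (pos 0, char 'c'): match length 0
Longest match has length 2 at offset 6.
next_char = character at position 7 + 2 = 9 -> 'f'

Best match: offset=6, length=2 (matching 'fc' starting at position 1)
LZ77 triple: (6, 2, 'f')


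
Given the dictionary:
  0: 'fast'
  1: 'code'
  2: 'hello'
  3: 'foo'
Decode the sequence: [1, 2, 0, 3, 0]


Look up each index in the dictionary:
  1 -> 'code'
  2 -> 'hello'
  0 -> 'fast'
  3 -> 'foo'
  0 -> 'fast'

Decoded: "code hello fast foo fast"


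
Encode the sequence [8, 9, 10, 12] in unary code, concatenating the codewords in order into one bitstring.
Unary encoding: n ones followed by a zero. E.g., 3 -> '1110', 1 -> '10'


Encode each number as n ones followed by a terminating 0:
  8 -> 111111110 (9 bits)
  9 -> 1111111110 (10 bits)
  10 -> 11111111110 (11 bits)
  12 -> 1111111111110 (13 bits)
Total length = 9 + 10 + 11 + 13 = 43 bits.

Unary([8, 9, 10, 12]) = 1111111101111111110111111111101111111111110 (43 bits)


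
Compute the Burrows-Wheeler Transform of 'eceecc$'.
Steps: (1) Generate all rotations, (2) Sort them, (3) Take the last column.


Rotations (sorted):
  0: $eceecc -> last char: c
  1: c$eceec -> last char: c
  2: cc$ecee -> last char: e
  3: ceecc$e -> last char: e
  4: ecc$ece -> last char: e
  5: eceecc$ -> last char: $
  6: eecc$ec -> last char: c


BWT = cceee$c


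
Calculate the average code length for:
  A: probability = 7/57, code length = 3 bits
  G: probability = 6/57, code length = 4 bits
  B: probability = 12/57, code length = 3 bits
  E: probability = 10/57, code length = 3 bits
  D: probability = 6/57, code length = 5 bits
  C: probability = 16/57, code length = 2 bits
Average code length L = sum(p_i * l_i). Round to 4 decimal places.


Weighted contributions p_i * l_i:
  A: (7/57) * 3 = 21/57
  G: (6/57) * 4 = 24/57
  B: (12/57) * 3 = 36/57
  E: (10/57) * 3 = 30/57
  D: (6/57) * 5 = 30/57
  C: (16/57) * 2 = 32/57
Sum = (21 + 24 + 36 + 30 + 30 + 32)/57 = 173/57

L = 173/57 = 3.0351 bits/symbol


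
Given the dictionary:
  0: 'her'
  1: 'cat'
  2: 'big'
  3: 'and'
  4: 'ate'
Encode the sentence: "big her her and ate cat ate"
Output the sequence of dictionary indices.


Look up each word in the dictionary:
  'big' -> 2
  'her' -> 0
  'her' -> 0
  'and' -> 3
  'ate' -> 4
  'cat' -> 1
  'ate' -> 4

Encoded: [2, 0, 0, 3, 4, 1, 4]


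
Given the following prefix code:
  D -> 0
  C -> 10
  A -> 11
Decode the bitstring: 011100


Decoding step by step:
Bits 0 -> D
Bits 11 -> A
Bits 10 -> C
Bits 0 -> D


Decoded message: DACD


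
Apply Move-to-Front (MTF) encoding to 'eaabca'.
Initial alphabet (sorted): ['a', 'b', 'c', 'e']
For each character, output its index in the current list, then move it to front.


MTF encoding:
'e': index 3 in ['a', 'b', 'c', 'e'] -> ['e', 'a', 'b', 'c']
'a': index 1 in ['e', 'a', 'b', 'c'] -> ['a', 'e', 'b', 'c']
'a': index 0 in ['a', 'e', 'b', 'c'] -> ['a', 'e', 'b', 'c']
'b': index 2 in ['a', 'e', 'b', 'c'] -> ['b', 'a', 'e', 'c']
'c': index 3 in ['b', 'a', 'e', 'c'] -> ['c', 'b', 'a', 'e']
'a': index 2 in ['c', 'b', 'a', 'e'] -> ['a', 'c', 'b', 'e']


Output: [3, 1, 0, 2, 3, 2]


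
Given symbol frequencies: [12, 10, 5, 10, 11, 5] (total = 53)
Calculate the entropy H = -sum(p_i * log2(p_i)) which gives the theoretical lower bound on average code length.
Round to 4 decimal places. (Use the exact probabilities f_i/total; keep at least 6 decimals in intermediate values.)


Per-symbol terms -p_i * log2(p_i) with p_i = f_i/53:
  p = 12/53 = 0.226415: log2(p) = -2.142958, -p*log2(p) = 0.485198
  p = 10/53 = 0.188679: log2(p) = -2.405992, -p*log2(p) = 0.453961
  p = 5/53 = 0.094340: log2(p) = -3.405992, -p*log2(p) = 0.321320
  p = 10/53 = 0.188679: log2(p) = -2.405992, -p*log2(p) = 0.453961
  p = 11/53 = 0.207547: log2(p) = -2.268489, -p*log2(p) = 0.470818
  p = 5/53 = 0.094340: log2(p) = -3.405992, -p*log2(p) = 0.321320
H = 0.485198 + 0.453961 + 0.321320 + 0.453961 + 0.470818 + 0.321320 = 2.506578

H = 2.5066 bits/symbol


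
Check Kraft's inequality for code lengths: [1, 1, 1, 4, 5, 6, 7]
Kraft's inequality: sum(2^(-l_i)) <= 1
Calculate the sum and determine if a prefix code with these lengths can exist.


Sum = 2^(-1) + 2^(-1) + 2^(-1) + 2^(-4) + 2^(-5) + 2^(-6) + 2^(-7)
    = 0.5 + 0.5 + 0.5 + 0.0625 + 0.03125 + 0.015625 + 0.0078125
    = 207/128 = 1.6171875
Since 1.6171875 > 1, Kraft's inequality is NOT satisfied.
A prefix code with these lengths CANNOT exist.

Kraft sum = 1.6171875. Not satisfied.


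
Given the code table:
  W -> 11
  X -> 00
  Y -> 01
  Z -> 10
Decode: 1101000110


Decoding:
11 -> W
01 -> Y
00 -> X
01 -> Y
10 -> Z


Result: WYXYZ


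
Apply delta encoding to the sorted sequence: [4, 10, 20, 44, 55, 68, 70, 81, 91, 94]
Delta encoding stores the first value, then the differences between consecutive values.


First value: 4
Deltas:
  10 - 4 = 6
  20 - 10 = 10
  44 - 20 = 24
  55 - 44 = 11
  68 - 55 = 13
  70 - 68 = 2
  81 - 70 = 11
  91 - 81 = 10
  94 - 91 = 3


Delta encoded: [4, 6, 10, 24, 11, 13, 2, 11, 10, 3]


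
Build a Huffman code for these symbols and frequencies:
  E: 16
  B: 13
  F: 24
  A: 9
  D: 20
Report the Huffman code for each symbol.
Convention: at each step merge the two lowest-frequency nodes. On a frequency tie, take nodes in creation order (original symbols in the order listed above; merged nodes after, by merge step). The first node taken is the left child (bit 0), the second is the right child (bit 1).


Huffman tree construction:
Step 1: Merge A(9) + B(13) = 22
Step 2: Merge E(16) + D(20) = 36
Step 3: Merge (A+B)(22) + F(24) = 46
Step 4: Merge (E+D)(36) + ((A+B)+F)(46) = 82
Read each symbol's code off the tree from the root (left child = 0, right child = 1).

Codes:
  E: 00 (length 2)
  B: 101 (length 3)
  F: 11 (length 2)
  A: 100 (length 3)
  D: 01 (length 2)
Average code length: 186/82 = 2.2683 bits/symbol


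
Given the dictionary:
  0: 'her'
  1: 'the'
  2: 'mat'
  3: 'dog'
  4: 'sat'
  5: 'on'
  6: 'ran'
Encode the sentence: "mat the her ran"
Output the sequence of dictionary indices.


Look up each word in the dictionary:
  'mat' -> 2
  'the' -> 1
  'her' -> 0
  'ran' -> 6

Encoded: [2, 1, 0, 6]


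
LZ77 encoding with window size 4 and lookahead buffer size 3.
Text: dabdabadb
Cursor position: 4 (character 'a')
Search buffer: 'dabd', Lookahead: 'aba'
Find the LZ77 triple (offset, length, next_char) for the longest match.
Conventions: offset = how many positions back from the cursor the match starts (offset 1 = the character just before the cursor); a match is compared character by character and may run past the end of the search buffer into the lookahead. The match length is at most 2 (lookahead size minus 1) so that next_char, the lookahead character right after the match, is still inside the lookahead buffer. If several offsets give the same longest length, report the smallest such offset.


Try each offset into the search buffer:
  offset=1 (pos 3, char 'd'): match length 0
  offset=2 (pos 2, char 'b'): match length 0
  offset=3 (pos 1, char 'a'): match length 2
  offset=4 (pos 0, char 'd'): match length 0
Longest match has length 2 at offset 3.
next_char = character at position 4 + 2 = 6 -> 'a'

Best match: offset=3, length=2 (matching 'ab' starting at position 1)
LZ77 triple: (3, 2, 'a')


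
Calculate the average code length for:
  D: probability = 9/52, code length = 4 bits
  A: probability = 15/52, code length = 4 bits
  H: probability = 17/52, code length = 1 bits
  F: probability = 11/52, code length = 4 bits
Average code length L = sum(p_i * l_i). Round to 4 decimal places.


Weighted contributions p_i * l_i:
  D: (9/52) * 4 = 36/52
  A: (15/52) * 4 = 60/52
  H: (17/52) * 1 = 17/52
  F: (11/52) * 4 = 44/52
Sum = (36 + 60 + 17 + 44)/52 = 157/52

L = 157/52 = 3.0192 bits/symbol


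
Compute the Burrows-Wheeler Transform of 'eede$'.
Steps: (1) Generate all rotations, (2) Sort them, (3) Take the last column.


Rotations (sorted):
  0: $eede -> last char: e
  1: de$ee -> last char: e
  2: e$eed -> last char: d
  3: ede$e -> last char: e
  4: eede$ -> last char: $


BWT = eede$


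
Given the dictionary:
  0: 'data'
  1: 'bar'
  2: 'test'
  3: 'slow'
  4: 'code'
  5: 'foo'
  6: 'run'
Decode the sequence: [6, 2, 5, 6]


Look up each index in the dictionary:
  6 -> 'run'
  2 -> 'test'
  5 -> 'foo'
  6 -> 'run'

Decoded: "run test foo run"


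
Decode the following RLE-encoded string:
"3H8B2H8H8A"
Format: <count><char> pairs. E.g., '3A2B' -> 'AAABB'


Expanding each <count><char> pair:
  3H -> 'HHH'
  8B -> 'BBBBBBBB'
  2H -> 'HH'
  8H -> 'HHHHHHHH'
  8A -> 'AAAAAAAA'

Decoded = HHHBBBBBBBBHHHHHHHHHHAAAAAAAA


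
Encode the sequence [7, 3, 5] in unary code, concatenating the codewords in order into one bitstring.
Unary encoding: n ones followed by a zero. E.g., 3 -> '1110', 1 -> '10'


Encode each number as n ones followed by a terminating 0:
  7 -> 11111110 (8 bits)
  3 -> 1110 (4 bits)
  5 -> 111110 (6 bits)
Total length = 8 + 4 + 6 = 18 bits.

Unary([7, 3, 5]) = 111111101110111110 (18 bits)


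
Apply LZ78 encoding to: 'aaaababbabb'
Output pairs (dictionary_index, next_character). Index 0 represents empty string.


LZ78 encoding steps:
Dictionary: {0: ''}
Step 1: w='' (idx 0), next='a' -> output (0, 'a'), add 'a' as idx 1
Step 2: w='a' (idx 1), next='a' -> output (1, 'a'), add 'aa' as idx 2
Step 3: w='a' (idx 1), next='b' -> output (1, 'b'), add 'ab' as idx 3
Step 4: w='ab' (idx 3), next='b' -> output (3, 'b'), add 'abb' as idx 4
Step 5: w='abb' (idx 4), end of input -> output (4, '')


Encoded: [(0, 'a'), (1, 'a'), (1, 'b'), (3, 'b'), (4, '')]


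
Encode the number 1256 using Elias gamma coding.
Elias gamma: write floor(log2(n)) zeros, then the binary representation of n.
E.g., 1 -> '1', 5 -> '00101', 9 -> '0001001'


num_bits = floor(log2(1256)) + 1 = 11
leading_zeros = num_bits - 1 = 10
binary(1256) = 10011101000

Elias gamma(1256) = '0000000000' + '10011101000' = 000000000010011101000 (21 bits)


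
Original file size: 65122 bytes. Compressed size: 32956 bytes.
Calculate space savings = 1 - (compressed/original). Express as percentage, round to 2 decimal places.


ratio = compressed/original = 32956/65122 = 0.506066
savings = 1 - ratio = 1 - 0.506066 = 0.493934
as a percentage: 0.493934 * 100 = 49.39%

Space savings = 1 - 32956/65122 = 49.39%


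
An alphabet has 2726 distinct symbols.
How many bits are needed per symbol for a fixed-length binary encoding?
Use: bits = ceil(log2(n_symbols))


log2(2726) = 11.4126
Bracket: 2^11 = 2048 < 2726 <= 2^12 = 4096
So ceil(log2(2726)) = 12

bits = ceil(log2(2726)) = ceil(11.4126) = 12 bits


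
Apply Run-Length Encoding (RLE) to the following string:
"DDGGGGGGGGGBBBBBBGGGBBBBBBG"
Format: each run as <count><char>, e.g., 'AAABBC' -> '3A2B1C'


Scanning runs left to right:
  i=0: run of 'D' x 2 -> '2D'
  i=2: run of 'G' x 9 -> '9G'
  i=11: run of 'B' x 6 -> '6B'
  i=17: run of 'G' x 3 -> '3G'
  i=20: run of 'B' x 6 -> '6B'
  i=26: run of 'G' x 1 -> '1G'

RLE = 2D9G6B3G6B1G


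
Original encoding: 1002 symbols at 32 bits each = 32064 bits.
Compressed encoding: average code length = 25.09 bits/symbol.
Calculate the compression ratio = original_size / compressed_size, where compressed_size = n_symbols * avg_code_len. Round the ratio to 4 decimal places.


original_size = n_symbols * orig_bits = 1002 * 32 = 32064 bits
compressed_size = n_symbols * avg_code_len = 1002 * 25.09 = 25140.18 bits
ratio = original_size / compressed_size = 32064 / 25140.18 = 1.2754

Compression ratio = 1.2754


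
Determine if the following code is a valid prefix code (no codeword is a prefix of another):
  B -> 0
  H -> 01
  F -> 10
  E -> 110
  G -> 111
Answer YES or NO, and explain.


Checking each pair (does one codeword prefix another?):
  B='0' vs H='01': prefix -- VIOLATION

NO -- this is NOT a valid prefix code. B (0) is a prefix of H (01).


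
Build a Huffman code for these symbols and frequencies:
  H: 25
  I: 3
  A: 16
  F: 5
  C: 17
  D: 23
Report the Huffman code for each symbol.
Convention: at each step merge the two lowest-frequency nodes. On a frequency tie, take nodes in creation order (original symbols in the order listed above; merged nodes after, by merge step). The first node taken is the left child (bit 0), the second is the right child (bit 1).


Huffman tree construction:
Step 1: Merge I(3) + F(5) = 8
Step 2: Merge (I+F)(8) + A(16) = 24
Step 3: Merge C(17) + D(23) = 40
Step 4: Merge ((I+F)+A)(24) + H(25) = 49
Step 5: Merge (C+D)(40) + (((I+F)+A)+H)(49) = 89
Read each symbol's code off the tree from the root (left child = 0, right child = 1).

Codes:
  H: 11 (length 2)
  I: 1000 (length 4)
  A: 101 (length 3)
  F: 1001 (length 4)
  C: 00 (length 2)
  D: 01 (length 2)
Average code length: 210/89 = 2.3596 bits/symbol


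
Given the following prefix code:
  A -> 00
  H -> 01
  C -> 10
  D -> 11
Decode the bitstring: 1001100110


Decoding step by step:
Bits 10 -> C
Bits 01 -> H
Bits 10 -> C
Bits 01 -> H
Bits 10 -> C


Decoded message: CHCHC


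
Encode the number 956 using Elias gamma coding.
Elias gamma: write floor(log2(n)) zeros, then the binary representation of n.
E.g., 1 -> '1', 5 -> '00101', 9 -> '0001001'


num_bits = floor(log2(956)) + 1 = 10
leading_zeros = num_bits - 1 = 9
binary(956) = 1110111100

Elias gamma(956) = '000000000' + '1110111100' = 0000000001110111100 (19 bits)


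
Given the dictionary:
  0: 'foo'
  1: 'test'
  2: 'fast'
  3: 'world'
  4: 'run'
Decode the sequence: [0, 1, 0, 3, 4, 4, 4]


Look up each index in the dictionary:
  0 -> 'foo'
  1 -> 'test'
  0 -> 'foo'
  3 -> 'world'
  4 -> 'run'
  4 -> 'run'
  4 -> 'run'

Decoded: "foo test foo world run run run"


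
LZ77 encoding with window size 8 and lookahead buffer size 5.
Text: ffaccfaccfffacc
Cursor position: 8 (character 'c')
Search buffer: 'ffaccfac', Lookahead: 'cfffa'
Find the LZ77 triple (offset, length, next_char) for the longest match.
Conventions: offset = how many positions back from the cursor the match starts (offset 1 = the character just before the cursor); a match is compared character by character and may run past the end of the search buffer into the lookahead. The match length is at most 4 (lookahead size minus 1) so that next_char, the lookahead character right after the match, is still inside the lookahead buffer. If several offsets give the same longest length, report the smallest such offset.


Try each offset into the search buffer:
  offset=1 (pos 7, char 'c'): match length 1
  offset=2 (pos 6, char 'a'): match length 0
  offset=3 (pos 5, char 'f'): match length 0
  offset=4 (pos 4, char 'c'): match length 2
  offset=5 (pos 3, char 'c'): match length 1
  offset=6 (pos 2, char 'a'): match length 0
  offset=7 (pos 1, char 'f'): match length 0
  offset=8 (pos 0, char 'f'): match length 0
Longest match has length 2 at offset 4.
next_char = character at position 8 + 2 = 10 -> 'f'

Best match: offset=4, length=2 (matching 'cf' starting at position 4)
LZ77 triple: (4, 2, 'f')


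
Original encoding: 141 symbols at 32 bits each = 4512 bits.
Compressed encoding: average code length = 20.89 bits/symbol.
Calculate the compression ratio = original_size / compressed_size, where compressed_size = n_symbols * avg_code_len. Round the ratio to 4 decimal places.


original_size = n_symbols * orig_bits = 141 * 32 = 4512 bits
compressed_size = n_symbols * avg_code_len = 141 * 20.89 = 2945.49 bits
ratio = original_size / compressed_size = 4512 / 2945.49 = 1.5318

Compression ratio = 1.5318


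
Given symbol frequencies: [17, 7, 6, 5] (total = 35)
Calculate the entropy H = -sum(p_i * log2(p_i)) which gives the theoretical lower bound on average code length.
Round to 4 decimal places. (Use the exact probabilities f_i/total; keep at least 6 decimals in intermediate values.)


Per-symbol terms -p_i * log2(p_i) with p_i = f_i/35:
  p = 17/35 = 0.485714: log2(p) = -1.041820, -p*log2(p) = 0.506027
  p = 7/35 = 0.200000: log2(p) = -2.321928, -p*log2(p) = 0.464386
  p = 6/35 = 0.171429: log2(p) = -2.544321, -p*log2(p) = 0.436169
  p = 5/35 = 0.142857: log2(p) = -2.807355, -p*log2(p) = 0.401051
H = 0.506027 + 0.464386 + 0.436169 + 0.401051 = 1.807633

H = 1.8076 bits/symbol


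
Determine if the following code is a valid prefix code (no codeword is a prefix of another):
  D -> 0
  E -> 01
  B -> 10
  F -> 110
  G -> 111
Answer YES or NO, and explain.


Checking each pair (does one codeword prefix another?):
  D='0' vs E='01': prefix -- VIOLATION

NO -- this is NOT a valid prefix code. D (0) is a prefix of E (01).


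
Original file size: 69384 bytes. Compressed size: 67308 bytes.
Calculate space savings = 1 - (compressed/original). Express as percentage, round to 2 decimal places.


ratio = compressed/original = 67308/69384 = 0.97008
savings = 1 - ratio = 1 - 0.97008 = 0.02992
as a percentage: 0.02992 * 100 = 2.99%

Space savings = 1 - 67308/69384 = 2.99%


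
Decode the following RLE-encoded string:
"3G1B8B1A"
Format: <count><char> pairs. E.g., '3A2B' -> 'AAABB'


Expanding each <count><char> pair:
  3G -> 'GGG'
  1B -> 'B'
  8B -> 'BBBBBBBB'
  1A -> 'A'

Decoded = GGGBBBBBBBBBA


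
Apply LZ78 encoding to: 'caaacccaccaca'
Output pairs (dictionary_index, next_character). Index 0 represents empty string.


LZ78 encoding steps:
Dictionary: {0: ''}
Step 1: w='' (idx 0), next='c' -> output (0, 'c'), add 'c' as idx 1
Step 2: w='' (idx 0), next='a' -> output (0, 'a'), add 'a' as idx 2
Step 3: w='a' (idx 2), next='a' -> output (2, 'a'), add 'aa' as idx 3
Step 4: w='c' (idx 1), next='c' -> output (1, 'c'), add 'cc' as idx 4
Step 5: w='c' (idx 1), next='a' -> output (1, 'a'), add 'ca' as idx 5
Step 6: w='cc' (idx 4), next='a' -> output (4, 'a'), add 'cca' as idx 6
Step 7: w='ca' (idx 5), end of input -> output (5, '')


Encoded: [(0, 'c'), (0, 'a'), (2, 'a'), (1, 'c'), (1, 'a'), (4, 'a'), (5, '')]


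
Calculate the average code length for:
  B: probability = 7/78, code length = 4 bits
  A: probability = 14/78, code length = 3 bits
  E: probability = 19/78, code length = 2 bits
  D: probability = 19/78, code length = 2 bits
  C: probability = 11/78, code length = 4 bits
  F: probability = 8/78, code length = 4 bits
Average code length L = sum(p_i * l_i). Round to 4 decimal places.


Weighted contributions p_i * l_i:
  B: (7/78) * 4 = 28/78
  A: (14/78) * 3 = 42/78
  E: (19/78) * 2 = 38/78
  D: (19/78) * 2 = 38/78
  C: (11/78) * 4 = 44/78
  F: (8/78) * 4 = 32/78
Sum = (28 + 42 + 38 + 38 + 44 + 32)/78 = 222/78

L = 222/78 = 2.8462 bits/symbol


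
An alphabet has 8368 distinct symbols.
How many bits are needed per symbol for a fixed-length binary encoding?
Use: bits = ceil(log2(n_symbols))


log2(8368) = 13.0307
Bracket: 2^13 = 8192 < 8368 <= 2^14 = 16384
So ceil(log2(8368)) = 14

bits = ceil(log2(8368)) = ceil(13.0307) = 14 bits


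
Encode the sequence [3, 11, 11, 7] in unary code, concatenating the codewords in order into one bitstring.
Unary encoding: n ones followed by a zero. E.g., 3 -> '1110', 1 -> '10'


Encode each number as n ones followed by a terminating 0:
  3 -> 1110 (4 bits)
  11 -> 111111111110 (12 bits)
  11 -> 111111111110 (12 bits)
  7 -> 11111110 (8 bits)
Total length = 4 + 12 + 12 + 8 = 36 bits.

Unary([3, 11, 11, 7]) = 111011111111111011111111111011111110 (36 bits)


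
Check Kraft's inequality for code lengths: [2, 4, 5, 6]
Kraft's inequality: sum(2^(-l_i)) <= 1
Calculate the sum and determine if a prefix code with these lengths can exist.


Sum = 2^(-2) + 2^(-4) + 2^(-5) + 2^(-6)
    = 0.25 + 0.0625 + 0.03125 + 0.015625
    = 23/64 = 0.359375
Since 0.359375 <= 1, Kraft's inequality IS satisfied.
A prefix code with these lengths CAN exist.

Kraft sum = 0.359375. Satisfied.


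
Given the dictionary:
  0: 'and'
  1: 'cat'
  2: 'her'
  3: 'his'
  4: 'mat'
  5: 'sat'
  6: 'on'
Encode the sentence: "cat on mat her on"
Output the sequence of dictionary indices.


Look up each word in the dictionary:
  'cat' -> 1
  'on' -> 6
  'mat' -> 4
  'her' -> 2
  'on' -> 6

Encoded: [1, 6, 4, 2, 6]


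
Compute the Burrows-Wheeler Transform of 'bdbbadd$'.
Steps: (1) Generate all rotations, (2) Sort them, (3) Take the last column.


Rotations (sorted):
  0: $bdbbadd -> last char: d
  1: add$bdbb -> last char: b
  2: badd$bdb -> last char: b
  3: bbadd$bd -> last char: d
  4: bdbbadd$ -> last char: $
  5: d$bdbbad -> last char: d
  6: dbbadd$b -> last char: b
  7: dd$bdbba -> last char: a


BWT = dbbd$dba


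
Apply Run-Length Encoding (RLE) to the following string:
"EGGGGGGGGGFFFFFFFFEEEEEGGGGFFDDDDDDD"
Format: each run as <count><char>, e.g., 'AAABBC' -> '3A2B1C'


Scanning runs left to right:
  i=0: run of 'E' x 1 -> '1E'
  i=1: run of 'G' x 9 -> '9G'
  i=10: run of 'F' x 8 -> '8F'
  i=18: run of 'E' x 5 -> '5E'
  i=23: run of 'G' x 4 -> '4G'
  i=27: run of 'F' x 2 -> '2F'
  i=29: run of 'D' x 7 -> '7D'

RLE = 1E9G8F5E4G2F7D


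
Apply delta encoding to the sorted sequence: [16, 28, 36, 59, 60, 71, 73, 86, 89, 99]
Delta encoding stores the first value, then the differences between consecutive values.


First value: 16
Deltas:
  28 - 16 = 12
  36 - 28 = 8
  59 - 36 = 23
  60 - 59 = 1
  71 - 60 = 11
  73 - 71 = 2
  86 - 73 = 13
  89 - 86 = 3
  99 - 89 = 10


Delta encoded: [16, 12, 8, 23, 1, 11, 2, 13, 3, 10]


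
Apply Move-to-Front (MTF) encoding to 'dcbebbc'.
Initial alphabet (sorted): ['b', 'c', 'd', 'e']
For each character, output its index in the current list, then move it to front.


MTF encoding:
'd': index 2 in ['b', 'c', 'd', 'e'] -> ['d', 'b', 'c', 'e']
'c': index 2 in ['d', 'b', 'c', 'e'] -> ['c', 'd', 'b', 'e']
'b': index 2 in ['c', 'd', 'b', 'e'] -> ['b', 'c', 'd', 'e']
'e': index 3 in ['b', 'c', 'd', 'e'] -> ['e', 'b', 'c', 'd']
'b': index 1 in ['e', 'b', 'c', 'd'] -> ['b', 'e', 'c', 'd']
'b': index 0 in ['b', 'e', 'c', 'd'] -> ['b', 'e', 'c', 'd']
'c': index 2 in ['b', 'e', 'c', 'd'] -> ['c', 'b', 'e', 'd']


Output: [2, 2, 2, 3, 1, 0, 2]


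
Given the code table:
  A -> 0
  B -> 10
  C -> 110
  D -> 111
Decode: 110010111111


Decoding:
110 -> C
0 -> A
10 -> B
111 -> D
111 -> D


Result: CABDD


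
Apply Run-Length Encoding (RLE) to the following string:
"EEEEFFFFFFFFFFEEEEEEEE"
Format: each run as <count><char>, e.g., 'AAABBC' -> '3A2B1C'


Scanning runs left to right:
  i=0: run of 'E' x 4 -> '4E'
  i=4: run of 'F' x 10 -> '10F'
  i=14: run of 'E' x 8 -> '8E'

RLE = 4E10F8E


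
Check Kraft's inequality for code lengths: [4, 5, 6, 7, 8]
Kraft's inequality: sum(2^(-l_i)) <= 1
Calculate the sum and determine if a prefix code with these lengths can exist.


Sum = 2^(-4) + 2^(-5) + 2^(-6) + 2^(-7) + 2^(-8)
    = 0.0625 + 0.03125 + 0.015625 + 0.0078125 + 0.00390625
    = 31/256 = 0.12109375
Since 0.12109375 <= 1, Kraft's inequality IS satisfied.
A prefix code with these lengths CAN exist.

Kraft sum = 0.12109375. Satisfied.


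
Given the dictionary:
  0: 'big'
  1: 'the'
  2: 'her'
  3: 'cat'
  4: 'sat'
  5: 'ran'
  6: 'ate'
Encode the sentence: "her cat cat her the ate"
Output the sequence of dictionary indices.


Look up each word in the dictionary:
  'her' -> 2
  'cat' -> 3
  'cat' -> 3
  'her' -> 2
  'the' -> 1
  'ate' -> 6

Encoded: [2, 3, 3, 2, 1, 6]


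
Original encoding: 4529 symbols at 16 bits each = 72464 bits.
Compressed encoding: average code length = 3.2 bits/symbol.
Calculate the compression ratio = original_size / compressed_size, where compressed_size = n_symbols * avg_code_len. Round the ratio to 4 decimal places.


original_size = n_symbols * orig_bits = 4529 * 16 = 72464 bits
compressed_size = n_symbols * avg_code_len = 4529 * 3.2 = 14492.8 bits
ratio = original_size / compressed_size = 72464 / 14492.8 = 5.0

Compression ratio = 5.0


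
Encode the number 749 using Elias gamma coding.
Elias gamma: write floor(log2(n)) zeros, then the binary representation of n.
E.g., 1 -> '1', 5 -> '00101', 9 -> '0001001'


num_bits = floor(log2(749)) + 1 = 10
leading_zeros = num_bits - 1 = 9
binary(749) = 1011101101

Elias gamma(749) = '000000000' + '1011101101' = 0000000001011101101 (19 bits)


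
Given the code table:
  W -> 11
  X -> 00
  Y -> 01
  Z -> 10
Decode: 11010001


Decoding:
11 -> W
01 -> Y
00 -> X
01 -> Y


Result: WYXY


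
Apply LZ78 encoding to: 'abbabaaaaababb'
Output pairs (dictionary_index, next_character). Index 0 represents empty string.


LZ78 encoding steps:
Dictionary: {0: ''}
Step 1: w='' (idx 0), next='a' -> output (0, 'a'), add 'a' as idx 1
Step 2: w='' (idx 0), next='b' -> output (0, 'b'), add 'b' as idx 2
Step 3: w='b' (idx 2), next='a' -> output (2, 'a'), add 'ba' as idx 3
Step 4: w='ba' (idx 3), next='a' -> output (3, 'a'), add 'baa' as idx 4
Step 5: w='a' (idx 1), next='a' -> output (1, 'a'), add 'aa' as idx 5
Step 6: w='a' (idx 1), next='b' -> output (1, 'b'), add 'ab' as idx 6
Step 7: w='ab' (idx 6), next='b' -> output (6, 'b'), add 'abb' as idx 7


Encoded: [(0, 'a'), (0, 'b'), (2, 'a'), (3, 'a'), (1, 'a'), (1, 'b'), (6, 'b')]


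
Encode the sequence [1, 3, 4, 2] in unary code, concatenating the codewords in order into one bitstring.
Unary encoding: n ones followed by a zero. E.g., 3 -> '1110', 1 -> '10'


Encode each number as n ones followed by a terminating 0:
  1 -> 10 (2 bits)
  3 -> 1110 (4 bits)
  4 -> 11110 (5 bits)
  2 -> 110 (3 bits)
Total length = 2 + 4 + 5 + 3 = 14 bits.

Unary([1, 3, 4, 2]) = 10111011110110 (14 bits)


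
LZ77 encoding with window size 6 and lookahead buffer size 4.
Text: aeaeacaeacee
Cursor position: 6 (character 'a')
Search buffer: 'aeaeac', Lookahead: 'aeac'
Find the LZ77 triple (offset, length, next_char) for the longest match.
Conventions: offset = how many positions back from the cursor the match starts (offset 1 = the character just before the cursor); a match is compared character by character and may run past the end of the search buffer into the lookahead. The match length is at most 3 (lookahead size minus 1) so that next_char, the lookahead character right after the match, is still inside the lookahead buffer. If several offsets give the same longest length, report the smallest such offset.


Try each offset into the search buffer:
  offset=1 (pos 5, char 'c'): match length 0
  offset=2 (pos 4, char 'a'): match length 1
  offset=3 (pos 3, char 'e'): match length 0
  offset=4 (pos 2, char 'a'): match length 3
  offset=5 (pos 1, char 'e'): match length 0
  offset=6 (pos 0, char 'a'): match length 3
Longest match has length 3, found at offsets 4, 6; take the smallest, offset 4.
next_char = character at position 6 + 3 = 9 -> 'c'

Best match: offset=4, length=3 (matching 'aea' starting at position 2)
LZ77 triple: (4, 3, 'c')


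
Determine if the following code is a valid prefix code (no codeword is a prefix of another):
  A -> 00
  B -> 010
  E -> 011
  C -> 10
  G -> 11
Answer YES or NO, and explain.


Checking each pair (does one codeword prefix another?):
  A='00' vs B='010': no prefix
  A='00' vs E='011': no prefix
  A='00' vs C='10': no prefix
  A='00' vs G='11': no prefix
  B='010' vs A='00': no prefix
  B='010' vs E='011': no prefix
  B='010' vs C='10': no prefix
  B='010' vs G='11': no prefix
  E='011' vs A='00': no prefix
  E='011' vs B='010': no prefix
  E='011' vs C='10': no prefix
  E='011' vs G='11': no prefix
  C='10' vs A='00': no prefix
  C='10' vs B='010': no prefix
  C='10' vs E='011': no prefix
  C='10' vs G='11': no prefix
  G='11' vs A='00': no prefix
  G='11' vs B='010': no prefix
  G='11' vs E='011': no prefix
  G='11' vs C='10': no prefix
No violation found over all pairs.

YES -- this is a valid prefix code. No codeword is a prefix of any other codeword.


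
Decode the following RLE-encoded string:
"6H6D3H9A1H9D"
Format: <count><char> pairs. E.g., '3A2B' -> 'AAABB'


Expanding each <count><char> pair:
  6H -> 'HHHHHH'
  6D -> 'DDDDDD'
  3H -> 'HHH'
  9A -> 'AAAAAAAAA'
  1H -> 'H'
  9D -> 'DDDDDDDDD'

Decoded = HHHHHHDDDDDDHHHAAAAAAAAAHDDDDDDDDD


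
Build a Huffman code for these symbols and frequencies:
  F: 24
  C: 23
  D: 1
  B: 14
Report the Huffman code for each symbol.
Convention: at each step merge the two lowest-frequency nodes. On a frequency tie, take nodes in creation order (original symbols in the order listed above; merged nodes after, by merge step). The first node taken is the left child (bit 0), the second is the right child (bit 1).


Huffman tree construction:
Step 1: Merge D(1) + B(14) = 15
Step 2: Merge (D+B)(15) + C(23) = 38
Step 3: Merge F(24) + ((D+B)+C)(38) = 62
Read each symbol's code off the tree from the root (left child = 0, right child = 1).

Codes:
  F: 0 (length 1)
  C: 11 (length 2)
  D: 100 (length 3)
  B: 101 (length 3)
Average code length: 115/62 = 1.8548 bits/symbol


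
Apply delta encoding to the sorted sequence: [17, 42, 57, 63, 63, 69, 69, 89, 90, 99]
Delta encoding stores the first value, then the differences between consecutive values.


First value: 17
Deltas:
  42 - 17 = 25
  57 - 42 = 15
  63 - 57 = 6
  63 - 63 = 0
  69 - 63 = 6
  69 - 69 = 0
  89 - 69 = 20
  90 - 89 = 1
  99 - 90 = 9


Delta encoded: [17, 25, 15, 6, 0, 6, 0, 20, 1, 9]


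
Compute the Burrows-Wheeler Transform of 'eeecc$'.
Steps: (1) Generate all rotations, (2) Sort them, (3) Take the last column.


Rotations (sorted):
  0: $eeecc -> last char: c
  1: c$eeec -> last char: c
  2: cc$eee -> last char: e
  3: ecc$ee -> last char: e
  4: eecc$e -> last char: e
  5: eeecc$ -> last char: $


BWT = cceee$


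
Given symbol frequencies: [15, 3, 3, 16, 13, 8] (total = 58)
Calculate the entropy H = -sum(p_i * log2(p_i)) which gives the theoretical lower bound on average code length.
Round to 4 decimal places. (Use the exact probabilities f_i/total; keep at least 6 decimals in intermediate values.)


Per-symbol terms -p_i * log2(p_i) with p_i = f_i/58:
  p = 15/58 = 0.258621: log2(p) = -1.951090, -p*log2(p) = 0.504592
  p = 3/58 = 0.051724: log2(p) = -4.273018, -p*log2(p) = 0.221018
  p = 3/58 = 0.051724: log2(p) = -4.273018, -p*log2(p) = 0.221018
  p = 16/58 = 0.275862: log2(p) = -1.857981, -p*log2(p) = 0.512546
  p = 13/58 = 0.224138: log2(p) = -2.157541, -p*log2(p) = 0.483587
  p = 8/58 = 0.137931: log2(p) = -2.857981, -p*log2(p) = 0.394204
H = 0.504592 + 0.221018 + 0.221018 + 0.512546 + 0.483587 + 0.394204 = 2.336965

H = 2.337 bits/symbol


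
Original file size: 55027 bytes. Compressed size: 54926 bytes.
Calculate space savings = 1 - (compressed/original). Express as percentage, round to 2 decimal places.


ratio = compressed/original = 54926/55027 = 0.998165
savings = 1 - ratio = 1 - 0.998165 = 0.001835
as a percentage: 0.001835 * 100 = 0.18%

Space savings = 1 - 54926/55027 = 0.18%


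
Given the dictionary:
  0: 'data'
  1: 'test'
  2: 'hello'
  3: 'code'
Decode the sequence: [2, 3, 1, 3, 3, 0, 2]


Look up each index in the dictionary:
  2 -> 'hello'
  3 -> 'code'
  1 -> 'test'
  3 -> 'code'
  3 -> 'code'
  0 -> 'data'
  2 -> 'hello'

Decoded: "hello code test code code data hello"


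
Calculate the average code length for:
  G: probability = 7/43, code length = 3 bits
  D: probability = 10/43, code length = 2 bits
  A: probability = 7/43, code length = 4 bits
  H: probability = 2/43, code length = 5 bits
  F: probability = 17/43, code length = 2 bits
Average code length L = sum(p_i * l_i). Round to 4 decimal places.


Weighted contributions p_i * l_i:
  G: (7/43) * 3 = 21/43
  D: (10/43) * 2 = 20/43
  A: (7/43) * 4 = 28/43
  H: (2/43) * 5 = 10/43
  F: (17/43) * 2 = 34/43
Sum = (21 + 20 + 28 + 10 + 34)/43 = 113/43

L = 113/43 = 2.6279 bits/symbol


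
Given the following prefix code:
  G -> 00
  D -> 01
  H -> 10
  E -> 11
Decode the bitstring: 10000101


Decoding step by step:
Bits 10 -> H
Bits 00 -> G
Bits 01 -> D
Bits 01 -> D


Decoded message: HGDD


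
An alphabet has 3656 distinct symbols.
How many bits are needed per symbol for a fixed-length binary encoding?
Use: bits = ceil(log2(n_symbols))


log2(3656) = 11.8361
Bracket: 2^11 = 2048 < 3656 <= 2^12 = 4096
So ceil(log2(3656)) = 12

bits = ceil(log2(3656)) = ceil(11.8361) = 12 bits


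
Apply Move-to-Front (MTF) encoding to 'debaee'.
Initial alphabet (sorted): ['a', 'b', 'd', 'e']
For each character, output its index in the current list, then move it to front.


MTF encoding:
'd': index 2 in ['a', 'b', 'd', 'e'] -> ['d', 'a', 'b', 'e']
'e': index 3 in ['d', 'a', 'b', 'e'] -> ['e', 'd', 'a', 'b']
'b': index 3 in ['e', 'd', 'a', 'b'] -> ['b', 'e', 'd', 'a']
'a': index 3 in ['b', 'e', 'd', 'a'] -> ['a', 'b', 'e', 'd']
'e': index 2 in ['a', 'b', 'e', 'd'] -> ['e', 'a', 'b', 'd']
'e': index 0 in ['e', 'a', 'b', 'd'] -> ['e', 'a', 'b', 'd']


Output: [2, 3, 3, 3, 2, 0]


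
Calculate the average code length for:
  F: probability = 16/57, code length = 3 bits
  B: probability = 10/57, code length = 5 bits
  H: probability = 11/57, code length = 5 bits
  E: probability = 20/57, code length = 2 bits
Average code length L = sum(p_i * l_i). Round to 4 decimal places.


Weighted contributions p_i * l_i:
  F: (16/57) * 3 = 48/57
  B: (10/57) * 5 = 50/57
  H: (11/57) * 5 = 55/57
  E: (20/57) * 2 = 40/57
Sum = (48 + 50 + 55 + 40)/57 = 193/57

L = 193/57 = 3.3860 bits/symbol


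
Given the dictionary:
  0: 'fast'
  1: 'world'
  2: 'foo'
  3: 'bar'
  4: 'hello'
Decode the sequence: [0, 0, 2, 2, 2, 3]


Look up each index in the dictionary:
  0 -> 'fast'
  0 -> 'fast'
  2 -> 'foo'
  2 -> 'foo'
  2 -> 'foo'
  3 -> 'bar'

Decoded: "fast fast foo foo foo bar"


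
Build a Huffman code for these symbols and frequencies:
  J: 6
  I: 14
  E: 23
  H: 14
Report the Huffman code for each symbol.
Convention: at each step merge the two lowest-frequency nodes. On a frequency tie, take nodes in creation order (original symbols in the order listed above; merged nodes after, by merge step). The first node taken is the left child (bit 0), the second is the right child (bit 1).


Huffman tree construction:
Step 1: Merge J(6) + I(14) = 20
Step 2: Merge H(14) + (J+I)(20) = 34
Step 3: Merge E(23) + (H+(J+I))(34) = 57
Read each symbol's code off the tree from the root (left child = 0, right child = 1).

Codes:
  J: 110 (length 3)
  I: 111 (length 3)
  E: 0 (length 1)
  H: 10 (length 2)
Average code length: 111/57 = 1.9474 bits/symbol


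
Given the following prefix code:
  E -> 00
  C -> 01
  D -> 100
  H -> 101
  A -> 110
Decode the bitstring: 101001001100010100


Decoding step by step:
Bits 101 -> H
Bits 00 -> E
Bits 100 -> D
Bits 110 -> A
Bits 00 -> E
Bits 101 -> H
Bits 00 -> E


Decoded message: HEDAEHE


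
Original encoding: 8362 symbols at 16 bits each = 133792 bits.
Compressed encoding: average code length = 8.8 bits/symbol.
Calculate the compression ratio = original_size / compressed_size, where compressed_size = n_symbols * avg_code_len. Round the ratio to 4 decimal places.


original_size = n_symbols * orig_bits = 8362 * 16 = 133792 bits
compressed_size = n_symbols * avg_code_len = 8362 * 8.8 = 73585.6 bits
ratio = original_size / compressed_size = 133792 / 73585.6 = 1.8182

Compression ratio = 1.8182


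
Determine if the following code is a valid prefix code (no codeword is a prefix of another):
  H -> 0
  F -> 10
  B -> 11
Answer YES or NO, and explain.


Checking each pair (does one codeword prefix another?):
  H='0' vs F='10': no prefix
  H='0' vs B='11': no prefix
  F='10' vs H='0': no prefix
  F='10' vs B='11': no prefix
  B='11' vs H='0': no prefix
  B='11' vs F='10': no prefix
No violation found over all pairs.

YES -- this is a valid prefix code. No codeword is a prefix of any other codeword.


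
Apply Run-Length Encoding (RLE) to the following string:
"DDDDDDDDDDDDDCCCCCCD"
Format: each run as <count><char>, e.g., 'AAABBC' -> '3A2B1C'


Scanning runs left to right:
  i=0: run of 'D' x 13 -> '13D'
  i=13: run of 'C' x 6 -> '6C'
  i=19: run of 'D' x 1 -> '1D'

RLE = 13D6C1D


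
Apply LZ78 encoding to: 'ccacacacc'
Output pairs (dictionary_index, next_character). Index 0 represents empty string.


LZ78 encoding steps:
Dictionary: {0: ''}
Step 1: w='' (idx 0), next='c' -> output (0, 'c'), add 'c' as idx 1
Step 2: w='c' (idx 1), next='a' -> output (1, 'a'), add 'ca' as idx 2
Step 3: w='ca' (idx 2), next='c' -> output (2, 'c'), add 'cac' as idx 3
Step 4: w='' (idx 0), next='a' -> output (0, 'a'), add 'a' as idx 4
Step 5: w='c' (idx 1), next='c' -> output (1, 'c'), add 'cc' as idx 5


Encoded: [(0, 'c'), (1, 'a'), (2, 'c'), (0, 'a'), (1, 'c')]
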